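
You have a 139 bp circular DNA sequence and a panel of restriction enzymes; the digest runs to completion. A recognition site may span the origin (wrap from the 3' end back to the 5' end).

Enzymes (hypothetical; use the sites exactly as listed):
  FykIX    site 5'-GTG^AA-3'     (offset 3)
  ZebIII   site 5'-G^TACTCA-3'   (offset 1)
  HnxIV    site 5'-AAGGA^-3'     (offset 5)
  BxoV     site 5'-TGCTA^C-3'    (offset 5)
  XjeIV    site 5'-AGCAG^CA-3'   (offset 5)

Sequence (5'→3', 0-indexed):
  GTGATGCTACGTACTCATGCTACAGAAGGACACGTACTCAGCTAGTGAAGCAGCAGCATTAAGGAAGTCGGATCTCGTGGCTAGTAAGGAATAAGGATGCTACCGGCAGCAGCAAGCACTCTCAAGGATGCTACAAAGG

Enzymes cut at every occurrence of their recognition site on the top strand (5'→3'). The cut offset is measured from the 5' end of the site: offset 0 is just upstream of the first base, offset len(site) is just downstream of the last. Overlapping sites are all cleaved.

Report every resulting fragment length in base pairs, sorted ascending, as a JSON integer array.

Per-enzyme occurrences:
  FykIX (GTGAA, off=3): starts [44] → cuts [47]
  ZebIII (GTACTCA, off=1): starts [10, 33] → cuts [11, 34]
  HnxIV (AAGGA, off=5): starts [25, 60, 85, 92, 123] → cuts [30, 65, 90, 97, 128]
  BxoV (TGCTAC, off=5): starts [4, 17, 97, 128] → cuts [9, 22, 102, 133]
  XjeIV (AGCAGCA, off=5): starts [48, 51, 107] → cuts [53, 56, 112]

Pooled cuts: [9, 11, 22, 30, 34, 47, 53, 56, 65, 90, 97, 102, 112, 128, 133]

Fragment lengths:
  9→11: 2 bp
  11→22: 11 bp
  22→30: 8 bp
  30→34: 4 bp
  34→47: 13 bp
  47→53: 6 bp
  53→56: 3 bp
  56→65: 9 bp
  65→90: 25 bp
  90→97: 7 bp
  97→102: 5 bp
  102→112: 10 bp
  112→128: 16 bp
  128→133: 5 bp
  133→9 (wrap): 139-133+9 = 15 bp

[2,3,4,5,5,6,7,8,9,10,11,13,15,16,25]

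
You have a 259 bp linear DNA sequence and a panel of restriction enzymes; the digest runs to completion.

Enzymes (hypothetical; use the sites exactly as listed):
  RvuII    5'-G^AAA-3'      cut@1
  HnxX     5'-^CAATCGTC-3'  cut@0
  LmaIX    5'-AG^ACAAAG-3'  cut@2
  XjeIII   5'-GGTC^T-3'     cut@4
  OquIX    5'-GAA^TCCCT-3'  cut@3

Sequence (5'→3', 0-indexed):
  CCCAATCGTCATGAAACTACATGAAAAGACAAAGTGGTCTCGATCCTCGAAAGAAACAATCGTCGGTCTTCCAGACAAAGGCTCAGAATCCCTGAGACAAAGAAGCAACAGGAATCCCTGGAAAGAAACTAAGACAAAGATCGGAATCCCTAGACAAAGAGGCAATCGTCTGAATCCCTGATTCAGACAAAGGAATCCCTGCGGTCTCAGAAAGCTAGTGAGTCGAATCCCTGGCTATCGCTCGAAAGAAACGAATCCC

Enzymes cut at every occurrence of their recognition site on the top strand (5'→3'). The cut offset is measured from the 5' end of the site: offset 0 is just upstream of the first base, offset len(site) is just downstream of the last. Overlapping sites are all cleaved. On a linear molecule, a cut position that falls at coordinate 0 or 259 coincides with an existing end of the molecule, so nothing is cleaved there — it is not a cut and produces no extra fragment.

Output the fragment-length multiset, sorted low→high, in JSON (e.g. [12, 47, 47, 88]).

[2,3,4,4,4,4,5,6,7,7,8,8,9,9,10,10,11,11,11,11,12,12,12,13,14,17,17,18]

Per-enzyme occurrences:
  RvuII GAAA/1: at [12, 22, 48, 52, 120, 124, 209, 243, 247] ⇒ [13, 23, 49, 53, 121, 125, 210, 244, 248]
  HnxX CAATCGTC/0: at [2, 56, 162] ⇒ [2, 56, 162]
  LmaIX AGACAAAG/2: at [26, 72, 94, 131, 151, 184] ⇒ [28, 74, 96, 133, 153, 186]
  XjeIII GGTCT/4: at [35, 64, 202] ⇒ [39, 68, 206]
  OquIX GAATCCCT/3: at [85, 111, 143, 171, 192, 224] ⇒ [88, 114, 146, 174, 195, 227]

Pooled cuts: [2, 13, 23, 28, 39, 49, 53, 56, 68, 74, 88, 96, 114, 121, 125, 133, 146, 153, 162, 174, 186, 195, 206, 210, 227, 244, 248]

Fragments:
  [0,2): 2 bp
  [2,13): 11 bp
  [13,23): 10 bp
  [23,28): 5 bp
  [28,39): 11 bp
  [39,49): 10 bp
  [49,53): 4 bp
  [53,56): 3 bp
  [56,68): 12 bp
  [68,74): 6 bp
  [74,88): 14 bp
  [88,96): 8 bp
  [96,114): 18 bp
  [114,121): 7 bp
  [121,125): 4 bp
  [125,133): 8 bp
  [133,146): 13 bp
  [146,153): 7 bp
  [153,162): 9 bp
  [162,174): 12 bp
  [174,186): 12 bp
  [186,195): 9 bp
  [195,206): 11 bp
  [206,210): 4 bp
  [210,227): 17 bp
  [227,244): 17 bp
  [244,248): 4 bp
  [248,259): 11 bp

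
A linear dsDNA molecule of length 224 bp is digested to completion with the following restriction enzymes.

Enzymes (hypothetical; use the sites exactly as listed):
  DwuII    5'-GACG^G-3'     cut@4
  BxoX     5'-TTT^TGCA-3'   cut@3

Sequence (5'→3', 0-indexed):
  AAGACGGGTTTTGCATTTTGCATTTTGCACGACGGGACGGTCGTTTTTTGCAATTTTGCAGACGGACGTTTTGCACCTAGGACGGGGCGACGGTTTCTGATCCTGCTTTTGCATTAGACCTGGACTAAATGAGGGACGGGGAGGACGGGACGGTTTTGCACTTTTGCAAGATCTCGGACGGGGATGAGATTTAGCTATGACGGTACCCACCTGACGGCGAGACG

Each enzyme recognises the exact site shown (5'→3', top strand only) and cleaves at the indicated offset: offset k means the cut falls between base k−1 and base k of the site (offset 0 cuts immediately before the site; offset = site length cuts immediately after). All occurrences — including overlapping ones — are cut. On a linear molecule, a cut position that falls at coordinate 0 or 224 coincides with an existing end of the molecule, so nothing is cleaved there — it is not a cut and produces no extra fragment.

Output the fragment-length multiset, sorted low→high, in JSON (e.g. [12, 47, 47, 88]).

Scan for sites:
  DwuII (GACGG, off=4): starts [2, 30, 35, 60, 80, 88, 134, 143, 148, 176, 198, 212] → cuts [6, 34, 39, 64, 84, 92, 138, 147, 152, 180, 202, 216]
  BxoX (TTTTGCA, off=3): starts [8, 15, 22, 45, 53, 68, 106, 153, 161] → cuts [11, 18, 25, 48, 56, 71, 109, 156, 164]

Pooled cuts: [6, 11, 18, 25, 34, 39, 48, 56, 64, 71, 84, 92, 109, 138, 147, 152, 156, 164, 180, 202, 216]

Fragment lengths:
  [0,6): 6 bp
  [6,11): 5 bp
  [11,18): 7 bp
  [18,25): 7 bp
  [25,34): 9 bp
  [34,39): 5 bp
  [39,48): 9 bp
  [48,56): 8 bp
  [56,64): 8 bp
  [64,71): 7 bp
  [71,84): 13 bp
  [84,92): 8 bp
  [92,109): 17 bp
  [109,138): 29 bp
  [138,147): 9 bp
  [147,152): 5 bp
  [152,156): 4 bp
  [156,164): 8 bp
  [164,180): 16 bp
  [180,202): 22 bp
  [202,216): 14 bp
  [216,224): 8 bp

[4,5,5,5,6,7,7,7,8,8,8,8,8,9,9,9,13,14,16,17,22,29]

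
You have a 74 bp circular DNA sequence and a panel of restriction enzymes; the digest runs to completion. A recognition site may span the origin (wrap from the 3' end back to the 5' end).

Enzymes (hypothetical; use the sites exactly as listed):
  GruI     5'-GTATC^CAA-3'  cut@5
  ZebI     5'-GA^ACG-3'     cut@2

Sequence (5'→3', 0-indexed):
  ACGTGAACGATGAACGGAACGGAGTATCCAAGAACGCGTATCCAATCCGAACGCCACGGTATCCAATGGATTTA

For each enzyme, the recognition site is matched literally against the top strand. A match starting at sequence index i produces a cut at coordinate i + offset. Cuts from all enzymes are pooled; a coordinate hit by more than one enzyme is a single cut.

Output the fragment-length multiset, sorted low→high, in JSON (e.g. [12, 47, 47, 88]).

Per-enzyme occurrences:
  GruI GTATCCAA/5: at [23, 37, 58] ⇒ [28, 42, 63]
  ZebI GAACG/2: at [4, 11, 16, 31, 48] ⇒ [6, 13, 18, 33, 50]

Pooled cuts: [6, 13, 18, 28, 33, 42, 50, 63]

Fragments:
  6→13: 7 bp
  13→18: 5 bp
  18→28: 10 bp
  28→33: 5 bp
  33→42: 9 bp
  42→50: 8 bp
  50→63: 13 bp
  63→6 (wrap): 74-63+6 = 17 bp

[5,5,7,8,9,10,13,17]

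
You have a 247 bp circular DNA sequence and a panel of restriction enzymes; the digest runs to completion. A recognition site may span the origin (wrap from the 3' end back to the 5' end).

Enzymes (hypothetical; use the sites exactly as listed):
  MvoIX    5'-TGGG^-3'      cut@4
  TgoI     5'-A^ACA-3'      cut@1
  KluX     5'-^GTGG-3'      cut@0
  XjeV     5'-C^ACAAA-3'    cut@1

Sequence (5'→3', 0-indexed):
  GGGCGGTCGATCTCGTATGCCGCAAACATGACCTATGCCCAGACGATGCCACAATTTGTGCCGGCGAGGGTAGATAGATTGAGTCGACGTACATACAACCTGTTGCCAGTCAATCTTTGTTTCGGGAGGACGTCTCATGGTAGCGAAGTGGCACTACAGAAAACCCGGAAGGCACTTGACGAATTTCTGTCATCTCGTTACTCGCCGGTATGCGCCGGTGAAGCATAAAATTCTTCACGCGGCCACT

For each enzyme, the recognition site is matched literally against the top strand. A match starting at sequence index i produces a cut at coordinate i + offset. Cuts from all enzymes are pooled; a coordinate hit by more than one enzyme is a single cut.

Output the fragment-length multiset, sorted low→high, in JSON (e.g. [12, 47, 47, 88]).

[22,103,122]

Scan for sites:
  MvoIX TGGG/4: at [246] ⇒ [3]
  TgoI AACA/1: at [24] ⇒ [25]
  KluX GTGG/0: at [147] ⇒ [147]
  XjeV (CACAAA, off=1): no sites

All cut coordinates (distinct, sorted): [3, 25, 147]

Fragment lengths:
  3→25: 22 bp
  25→147: 122 bp
  147→3 (wrap): 247-147+3 = 103 bp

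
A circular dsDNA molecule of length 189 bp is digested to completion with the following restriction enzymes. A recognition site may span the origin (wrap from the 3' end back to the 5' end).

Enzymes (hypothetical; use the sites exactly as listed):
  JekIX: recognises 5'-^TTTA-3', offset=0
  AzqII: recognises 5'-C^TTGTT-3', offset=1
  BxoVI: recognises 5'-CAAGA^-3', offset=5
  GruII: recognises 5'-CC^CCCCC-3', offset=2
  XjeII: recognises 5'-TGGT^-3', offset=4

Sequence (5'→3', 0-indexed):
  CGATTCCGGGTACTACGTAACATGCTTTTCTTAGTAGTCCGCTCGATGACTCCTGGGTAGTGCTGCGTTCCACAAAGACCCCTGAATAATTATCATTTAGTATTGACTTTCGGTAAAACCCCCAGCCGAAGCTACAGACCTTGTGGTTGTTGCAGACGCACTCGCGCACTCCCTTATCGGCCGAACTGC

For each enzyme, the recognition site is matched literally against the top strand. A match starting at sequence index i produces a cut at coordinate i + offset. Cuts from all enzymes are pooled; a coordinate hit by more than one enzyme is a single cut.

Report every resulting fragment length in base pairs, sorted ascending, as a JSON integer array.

Site scan:
  JekIX (TTTA, off=0): starts [95] → cuts [95]
  AzqII (CTTGTT, off=1): no sites
  BxoVI (CAAGA, off=5): no sites
  GruII (CCCCCCC, off=2): no sites
  XjeII (TGGT, off=4): starts [143] → cuts [147]

Pooled cuts: [95, 147]

Fragments:
  95→147: 52 bp
  147→95 (wrap): 189-147+95 = 137 bp

[52,137]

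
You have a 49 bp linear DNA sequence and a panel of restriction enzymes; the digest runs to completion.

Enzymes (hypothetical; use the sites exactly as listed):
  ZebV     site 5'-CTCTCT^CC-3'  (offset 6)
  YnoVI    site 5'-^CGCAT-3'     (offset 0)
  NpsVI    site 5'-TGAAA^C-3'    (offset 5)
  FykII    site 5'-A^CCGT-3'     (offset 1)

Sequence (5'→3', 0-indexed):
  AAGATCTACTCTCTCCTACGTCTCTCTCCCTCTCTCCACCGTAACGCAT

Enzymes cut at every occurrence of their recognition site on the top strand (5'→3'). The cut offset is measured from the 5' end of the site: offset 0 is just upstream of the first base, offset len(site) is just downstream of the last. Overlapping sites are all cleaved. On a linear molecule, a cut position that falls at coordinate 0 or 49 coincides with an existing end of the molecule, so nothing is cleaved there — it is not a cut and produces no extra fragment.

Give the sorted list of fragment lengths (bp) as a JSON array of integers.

[3,5,6,8,13,14]

Per-enzyme occurrences:
  ZebV (CTCTCTCC, off=6): starts [8, 21, 29] → cuts [14, 27, 35]
  YnoVI (CGCAT, off=0): starts [44] → cuts [44]
  NpsVI (TGAAAC, off=5): no sites
  FykII (ACCGT, off=1): starts [37] → cuts [38]

All cut coordinates (distinct, sorted): [14, 27, 35, 38, 44]

Fragments:
  [0,14): 14 bp
  [14,27): 13 bp
  [27,35): 8 bp
  [35,38): 3 bp
  [38,44): 6 bp
  [44,49): 5 bp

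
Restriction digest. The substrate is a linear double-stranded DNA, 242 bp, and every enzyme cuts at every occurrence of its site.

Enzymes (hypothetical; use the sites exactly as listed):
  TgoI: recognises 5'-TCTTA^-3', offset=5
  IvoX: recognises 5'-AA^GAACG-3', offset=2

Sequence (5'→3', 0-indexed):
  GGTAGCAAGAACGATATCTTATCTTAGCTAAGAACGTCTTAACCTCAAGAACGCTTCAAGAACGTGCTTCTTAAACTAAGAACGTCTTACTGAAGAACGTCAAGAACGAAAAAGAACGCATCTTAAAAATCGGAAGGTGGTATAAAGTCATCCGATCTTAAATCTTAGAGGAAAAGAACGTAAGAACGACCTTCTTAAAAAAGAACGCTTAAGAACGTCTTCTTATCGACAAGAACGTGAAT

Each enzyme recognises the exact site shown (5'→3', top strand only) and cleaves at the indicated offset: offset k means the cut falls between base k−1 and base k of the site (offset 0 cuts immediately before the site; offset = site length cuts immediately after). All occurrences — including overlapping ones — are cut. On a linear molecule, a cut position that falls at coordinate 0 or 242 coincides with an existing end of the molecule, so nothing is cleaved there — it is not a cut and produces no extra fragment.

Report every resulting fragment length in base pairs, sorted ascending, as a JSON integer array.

Site scan:
  TgoI TCTTA/5: at [16, 21, 36, 68, 84, 120, 155, 162, 192, 220] ⇒ [21, 26, 41, 73, 89, 125, 160, 167, 197, 225]
  IvoX AAGAACG/2: at [6, 29, 46, 57, 77, 92, 101, 111, 173, 181, 200, 210, 230] ⇒ [8, 31, 48, 59, 79, 94, 103, 113, 175, 183, 202, 212, 232]

Pooled cuts: [8, 21, 26, 31, 41, 48, 59, 73, 79, 89, 94, 103, 113, 125, 160, 167, 175, 183, 197, 202, 212, 225, 232]

Fragment lengths:
  [0,8): 8 bp
  [8,21): 13 bp
  [21,26): 5 bp
  [26,31): 5 bp
  [31,41): 10 bp
  [41,48): 7 bp
  [48,59): 11 bp
  [59,73): 14 bp
  [73,79): 6 bp
  [79,89): 10 bp
  [89,94): 5 bp
  [94,103): 9 bp
  [103,113): 10 bp
  [113,125): 12 bp
  [125,160): 35 bp
  [160,167): 7 bp
  [167,175): 8 bp
  [175,183): 8 bp
  [183,197): 14 bp
  [197,202): 5 bp
  [202,212): 10 bp
  [212,225): 13 bp
  [225,232): 7 bp
  [232,242): 10 bp

[5,5,5,5,6,7,7,7,8,8,8,9,10,10,10,10,10,11,12,13,13,14,14,35]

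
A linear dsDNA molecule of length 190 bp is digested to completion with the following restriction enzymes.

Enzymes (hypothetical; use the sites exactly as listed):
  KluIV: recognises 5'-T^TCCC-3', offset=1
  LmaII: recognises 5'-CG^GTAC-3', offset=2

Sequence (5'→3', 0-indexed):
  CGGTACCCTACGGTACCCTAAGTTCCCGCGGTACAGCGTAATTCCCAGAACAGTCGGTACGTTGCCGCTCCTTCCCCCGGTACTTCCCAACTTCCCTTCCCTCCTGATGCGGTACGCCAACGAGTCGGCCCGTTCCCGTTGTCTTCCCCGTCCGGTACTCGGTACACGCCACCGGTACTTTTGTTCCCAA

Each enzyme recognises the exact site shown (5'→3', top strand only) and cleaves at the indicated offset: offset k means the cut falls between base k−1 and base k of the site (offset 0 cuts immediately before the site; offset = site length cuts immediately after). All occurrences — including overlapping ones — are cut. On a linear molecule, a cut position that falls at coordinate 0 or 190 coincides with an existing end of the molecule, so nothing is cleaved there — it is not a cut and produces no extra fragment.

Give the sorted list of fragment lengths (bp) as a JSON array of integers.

[2,5,5,6,7,7,7,8,10,10,10,11,11,12,13,14,14,16,22]

Site scan:
  KluIV (TTCCC, off=1): starts [22, 41, 71, 83, 91, 96, 132, 143, 183] → cuts [23, 42, 72, 84, 92, 97, 133, 144, 184]
  LmaII (CGGTAC, off=2): starts [0, 10, 28, 54, 77, 109, 152, 159, 172] → cuts [2, 12, 30, 56, 79, 111, 154, 161, 174]

Pooled cuts: [2, 12, 23, 30, 42, 56, 72, 79, 84, 92, 97, 111, 133, 144, 154, 161, 174, 184]

Fragments:
  [0,2): 2 bp
  [2,12): 10 bp
  [12,23): 11 bp
  [23,30): 7 bp
  [30,42): 12 bp
  [42,56): 14 bp
  [56,72): 16 bp
  [72,79): 7 bp
  [79,84): 5 bp
  [84,92): 8 bp
  [92,97): 5 bp
  [97,111): 14 bp
  [111,133): 22 bp
  [133,144): 11 bp
  [144,154): 10 bp
  [154,161): 7 bp
  [161,174): 13 bp
  [174,184): 10 bp
  [184,190): 6 bp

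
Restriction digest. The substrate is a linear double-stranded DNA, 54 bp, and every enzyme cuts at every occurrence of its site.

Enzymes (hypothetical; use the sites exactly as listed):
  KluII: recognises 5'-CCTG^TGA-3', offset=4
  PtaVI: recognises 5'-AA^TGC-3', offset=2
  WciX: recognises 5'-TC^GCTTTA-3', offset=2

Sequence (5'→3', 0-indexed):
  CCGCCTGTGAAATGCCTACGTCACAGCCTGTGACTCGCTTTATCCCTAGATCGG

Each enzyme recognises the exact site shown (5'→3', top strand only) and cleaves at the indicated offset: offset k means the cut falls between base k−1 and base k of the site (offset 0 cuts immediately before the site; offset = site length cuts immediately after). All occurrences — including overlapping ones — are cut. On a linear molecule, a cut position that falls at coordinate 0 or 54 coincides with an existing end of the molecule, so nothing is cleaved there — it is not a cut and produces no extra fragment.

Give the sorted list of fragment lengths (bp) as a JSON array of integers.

Scan for sites:
  KluII (CCTGTGA, off=4): starts [3, 26] → cuts [7, 30]
  PtaVI (AATGC, off=2): starts [10] → cuts [12]
  WciX (TCGCTTTA, off=2): starts [34] → cuts [36]

Pooled cuts: [7, 12, 30, 36]

Fragment lengths:
  [0,7): 7 bp
  [7,12): 5 bp
  [12,30): 18 bp
  [30,36): 6 bp
  [36,54): 18 bp

[5,6,7,18,18]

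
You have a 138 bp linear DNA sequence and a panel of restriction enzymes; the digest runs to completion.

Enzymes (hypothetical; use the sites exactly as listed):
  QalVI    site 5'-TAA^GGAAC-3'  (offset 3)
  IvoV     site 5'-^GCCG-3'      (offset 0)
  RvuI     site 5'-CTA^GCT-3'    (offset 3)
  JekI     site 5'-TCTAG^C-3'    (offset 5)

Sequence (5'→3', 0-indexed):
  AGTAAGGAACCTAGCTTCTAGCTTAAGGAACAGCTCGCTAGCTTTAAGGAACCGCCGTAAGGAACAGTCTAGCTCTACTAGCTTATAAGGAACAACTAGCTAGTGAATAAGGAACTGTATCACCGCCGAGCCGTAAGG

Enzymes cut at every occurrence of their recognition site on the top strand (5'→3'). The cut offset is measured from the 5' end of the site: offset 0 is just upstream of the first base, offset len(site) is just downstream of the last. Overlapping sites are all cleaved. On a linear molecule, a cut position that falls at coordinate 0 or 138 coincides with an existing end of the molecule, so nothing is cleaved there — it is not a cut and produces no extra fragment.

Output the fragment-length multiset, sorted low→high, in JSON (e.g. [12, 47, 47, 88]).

Per-enzyme occurrences:
  QalVI TAAGGAAC/3: at [2, 23, 44, 57, 85, 107] ⇒ [5, 26, 47, 60, 88, 110]
  IvoV GCCG/0: at [53, 124, 129] ⇒ [53, 124, 129]
  RvuI CTAGCT/3: at [10, 17, 37, 68, 77, 95] ⇒ [13, 20, 40, 71, 80, 98]
  JekI TCTAGC/5: at [16, 67] ⇒ [21, 72]

All cut coordinates (distinct, sorted): [5, 13, 20, 21, 26, 40, 47, 53, 60, 71, 72, 80, 88, 98, 110, 124, 129]

Fragment lengths:
  [0,5): 5 bp
  [5,13): 8 bp
  [13,20): 7 bp
  [20,21): 1 bp
  [21,26): 5 bp
  [26,40): 14 bp
  [40,47): 7 bp
  [47,53): 6 bp
  [53,60): 7 bp
  [60,71): 11 bp
  [71,72): 1 bp
  [72,80): 8 bp
  [80,88): 8 bp
  [88,98): 10 bp
  [98,110): 12 bp
  [110,124): 14 bp
  [124,129): 5 bp
  [129,138): 9 bp

[1,1,5,5,5,6,7,7,7,8,8,8,9,10,11,12,14,14]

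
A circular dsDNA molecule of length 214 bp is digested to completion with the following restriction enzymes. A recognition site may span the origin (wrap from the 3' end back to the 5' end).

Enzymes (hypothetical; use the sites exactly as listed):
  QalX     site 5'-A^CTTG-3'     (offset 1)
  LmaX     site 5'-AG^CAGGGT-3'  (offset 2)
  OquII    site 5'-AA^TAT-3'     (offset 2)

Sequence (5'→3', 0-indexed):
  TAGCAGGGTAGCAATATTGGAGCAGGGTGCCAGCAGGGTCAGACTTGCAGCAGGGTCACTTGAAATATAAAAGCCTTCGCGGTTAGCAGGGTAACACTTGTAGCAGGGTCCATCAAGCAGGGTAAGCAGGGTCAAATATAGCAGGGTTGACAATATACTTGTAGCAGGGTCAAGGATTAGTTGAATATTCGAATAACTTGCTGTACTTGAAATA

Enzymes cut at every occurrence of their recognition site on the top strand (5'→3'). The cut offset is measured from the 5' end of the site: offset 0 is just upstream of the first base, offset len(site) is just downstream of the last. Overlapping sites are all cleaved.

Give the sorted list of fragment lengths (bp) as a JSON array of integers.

[4,5,5,7,7,7,7,7,8,8,9,9,10,10,10,11,11,11,12,14,21,21]

Site scan:
  QalX ACTTG/1: at [42, 57, 95, 156, 195, 204] ⇒ [43, 58, 96, 157, 196, 205]
  LmaX AGCAGGGT/2: at [1, 20, 31, 48, 84, 101, 115, 124, 139, 162] ⇒ [3, 22, 33, 50, 86, 103, 117, 126, 141, 164]
  OquII AATAT/2: at [12, 63, 134, 151, 183, 210] ⇒ [14, 65, 136, 153, 185, 212]

All cut coordinates (distinct, sorted): [3, 14, 22, 33, 43, 50, 58, 65, 86, 96, 103, 117, 126, 136, 141, 153, 157, 164, 185, 196, 205, 212]

Fragment lengths:
  3→14: 11 bp
  14→22: 8 bp
  22→33: 11 bp
  33→43: 10 bp
  43→50: 7 bp
  50→58: 8 bp
  58→65: 7 bp
  65→86: 21 bp
  86→96: 10 bp
  96→103: 7 bp
  103→117: 14 bp
  117→126: 9 bp
  126→136: 10 bp
  136→141: 5 bp
  141→153: 12 bp
  153→157: 4 bp
  157→164: 7 bp
  164→185: 21 bp
  185→196: 11 bp
  196→205: 9 bp
  205→212: 7 bp
  212→3 (wrap): 214-212+3 = 5 bp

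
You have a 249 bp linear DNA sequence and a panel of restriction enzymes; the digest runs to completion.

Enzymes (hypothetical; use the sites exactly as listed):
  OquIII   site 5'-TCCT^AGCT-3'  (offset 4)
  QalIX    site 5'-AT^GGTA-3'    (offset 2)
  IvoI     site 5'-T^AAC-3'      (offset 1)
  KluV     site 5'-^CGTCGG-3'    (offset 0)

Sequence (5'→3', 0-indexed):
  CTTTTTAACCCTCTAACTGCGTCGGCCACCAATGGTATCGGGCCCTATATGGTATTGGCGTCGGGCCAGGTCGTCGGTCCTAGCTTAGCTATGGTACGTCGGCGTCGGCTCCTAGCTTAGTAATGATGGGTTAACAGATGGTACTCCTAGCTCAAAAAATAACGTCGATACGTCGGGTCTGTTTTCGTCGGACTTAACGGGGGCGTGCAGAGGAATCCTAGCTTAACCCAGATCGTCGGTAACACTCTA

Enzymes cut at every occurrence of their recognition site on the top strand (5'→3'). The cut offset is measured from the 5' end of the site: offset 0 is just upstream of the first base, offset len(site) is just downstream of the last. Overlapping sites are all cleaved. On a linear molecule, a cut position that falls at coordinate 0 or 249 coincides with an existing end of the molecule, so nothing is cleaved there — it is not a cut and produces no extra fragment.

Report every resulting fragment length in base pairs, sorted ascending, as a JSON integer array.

Site scan:
  OquIII (TCCTAGCT, off=4): starts [77, 109, 144, 215] → cuts [81, 113, 148, 219]
  QalIX (ATGGTA, off=2): starts [31, 48, 90, 137] → cuts [33, 50, 92, 139]
  IvoI (TAAC, off=1): starts [5, 13, 131, 159, 194, 223, 239] → cuts [6, 14, 132, 160, 195, 224, 240]
  KluV (CGTCGG, off=0): starts [19, 58, 71, 96, 102, 170, 185, 233] → cuts [19, 58, 71, 96, 102, 170, 185, 233]

Pooled cuts: [6, 14, 19, 33, 50, 58, 71, 81, 92, 96, 102, 113, 132, 139, 148, 160, 170, 185, 195, 219, 224, 233, 240]

Fragment lengths:
  [0,6): 6 bp
  [6,14): 8 bp
  [14,19): 5 bp
  [19,33): 14 bp
  [33,50): 17 bp
  [50,58): 8 bp
  [58,71): 13 bp
  [71,81): 10 bp
  [81,92): 11 bp
  [92,96): 4 bp
  [96,102): 6 bp
  [102,113): 11 bp
  [113,132): 19 bp
  [132,139): 7 bp
  [139,148): 9 bp
  [148,160): 12 bp
  [160,170): 10 bp
  [170,185): 15 bp
  [185,195): 10 bp
  [195,219): 24 bp
  [219,224): 5 bp
  [224,233): 9 bp
  [233,240): 7 bp
  [240,249): 9 bp

[4,5,5,6,6,7,7,8,8,9,9,9,10,10,10,11,11,12,13,14,15,17,19,24]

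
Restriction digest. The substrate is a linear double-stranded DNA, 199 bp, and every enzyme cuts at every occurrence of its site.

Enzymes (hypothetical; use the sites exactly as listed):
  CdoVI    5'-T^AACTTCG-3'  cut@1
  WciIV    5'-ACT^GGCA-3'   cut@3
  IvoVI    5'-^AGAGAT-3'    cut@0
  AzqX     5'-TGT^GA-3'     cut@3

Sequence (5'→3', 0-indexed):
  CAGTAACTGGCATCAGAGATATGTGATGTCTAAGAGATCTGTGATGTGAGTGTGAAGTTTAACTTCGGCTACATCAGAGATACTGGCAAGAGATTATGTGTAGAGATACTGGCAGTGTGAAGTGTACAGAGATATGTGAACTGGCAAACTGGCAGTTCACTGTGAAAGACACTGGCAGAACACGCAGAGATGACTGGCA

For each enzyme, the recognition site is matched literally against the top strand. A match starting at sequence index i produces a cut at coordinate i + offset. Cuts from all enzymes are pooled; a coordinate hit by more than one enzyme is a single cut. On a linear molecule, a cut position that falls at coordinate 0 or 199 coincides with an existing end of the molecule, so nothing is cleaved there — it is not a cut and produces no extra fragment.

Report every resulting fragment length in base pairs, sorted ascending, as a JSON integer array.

Per-enzyme occurrences:
  CdoVI (TAACTTCG, off=1): starts [59] → cuts [60]
  WciIV (ACTGGCA, off=3): starts [5, 81, 107, 139, 147, 170, 192] → cuts [8, 84, 110, 142, 150, 173, 195]
  IvoVI (AGAGAT, off=0): starts [14, 32, 75, 88, 101, 127, 185] → cuts [14, 32, 75, 88, 101, 127, 185]
  AzqX (TGTGA, off=3): starts [21, 39, 44, 50, 115, 134, 160] → cuts [24, 42, 47, 53, 118, 137, 163]

All cut coordinates (distinct, sorted): [8, 14, 24, 32, 42, 47, 53, 60, 75, 84, 88, 101, 110, 118, 127, 137, 142, 150, 163, 173, 185, 195]

Fragment lengths:
  [0,8): 8 bp
  [8,14): 6 bp
  [14,24): 10 bp
  [24,32): 8 bp
  [32,42): 10 bp
  [42,47): 5 bp
  [47,53): 6 bp
  [53,60): 7 bp
  [60,75): 15 bp
  [75,84): 9 bp
  [84,88): 4 bp
  [88,101): 13 bp
  [101,110): 9 bp
  [110,118): 8 bp
  [118,127): 9 bp
  [127,137): 10 bp
  [137,142): 5 bp
  [142,150): 8 bp
  [150,163): 13 bp
  [163,173): 10 bp
  [173,185): 12 bp
  [185,195): 10 bp
  [195,199): 4 bp

[4,4,5,5,6,6,7,8,8,8,8,9,9,9,10,10,10,10,10,12,13,13,15]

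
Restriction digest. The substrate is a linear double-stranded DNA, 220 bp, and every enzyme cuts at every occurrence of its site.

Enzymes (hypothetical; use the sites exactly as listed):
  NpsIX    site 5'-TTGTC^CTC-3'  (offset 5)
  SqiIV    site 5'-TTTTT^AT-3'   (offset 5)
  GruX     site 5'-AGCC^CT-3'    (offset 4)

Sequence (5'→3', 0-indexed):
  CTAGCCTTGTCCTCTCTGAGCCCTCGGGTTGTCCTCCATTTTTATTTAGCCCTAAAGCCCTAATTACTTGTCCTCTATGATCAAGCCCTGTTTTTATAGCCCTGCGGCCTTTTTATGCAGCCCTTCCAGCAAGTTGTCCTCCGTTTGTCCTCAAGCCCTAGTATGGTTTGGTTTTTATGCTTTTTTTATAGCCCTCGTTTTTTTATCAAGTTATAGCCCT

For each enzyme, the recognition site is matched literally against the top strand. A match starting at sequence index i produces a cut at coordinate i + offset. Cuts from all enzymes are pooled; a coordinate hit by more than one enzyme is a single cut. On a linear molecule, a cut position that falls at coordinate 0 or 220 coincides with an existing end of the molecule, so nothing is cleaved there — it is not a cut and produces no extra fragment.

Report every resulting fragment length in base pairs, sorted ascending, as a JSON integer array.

Scan for sites:
  NpsIX (TTGTCCTC, off=5): starts [6, 28, 67, 133, 144] → cuts [11, 33, 72, 138, 149]
  SqiIV (TTTTTAT, off=5): starts [38, 90, 109, 171, 182, 199] → cuts [43, 95, 114, 176, 187, 204]
  GruX (AGCCCT, off=4): starts [18, 47, 55, 83, 97, 118, 153, 189, 214] → cuts [22, 51, 59, 87, 101, 122, 157, 193, 218]

Pooled cuts: [11, 22, 33, 43, 51, 59, 72, 87, 95, 101, 114, 122, 138, 149, 157, 176, 187, 193, 204, 218]

Fragment lengths:
  [0,11): 11 bp
  [11,22): 11 bp
  [22,33): 11 bp
  [33,43): 10 bp
  [43,51): 8 bp
  [51,59): 8 bp
  [59,72): 13 bp
  [72,87): 15 bp
  [87,95): 8 bp
  [95,101): 6 bp
  [101,114): 13 bp
  [114,122): 8 bp
  [122,138): 16 bp
  [138,149): 11 bp
  [149,157): 8 bp
  [157,176): 19 bp
  [176,187): 11 bp
  [187,193): 6 bp
  [193,204): 11 bp
  [204,218): 14 bp
  [218,220): 2 bp

[2,6,6,8,8,8,8,8,10,11,11,11,11,11,11,13,13,14,15,16,19]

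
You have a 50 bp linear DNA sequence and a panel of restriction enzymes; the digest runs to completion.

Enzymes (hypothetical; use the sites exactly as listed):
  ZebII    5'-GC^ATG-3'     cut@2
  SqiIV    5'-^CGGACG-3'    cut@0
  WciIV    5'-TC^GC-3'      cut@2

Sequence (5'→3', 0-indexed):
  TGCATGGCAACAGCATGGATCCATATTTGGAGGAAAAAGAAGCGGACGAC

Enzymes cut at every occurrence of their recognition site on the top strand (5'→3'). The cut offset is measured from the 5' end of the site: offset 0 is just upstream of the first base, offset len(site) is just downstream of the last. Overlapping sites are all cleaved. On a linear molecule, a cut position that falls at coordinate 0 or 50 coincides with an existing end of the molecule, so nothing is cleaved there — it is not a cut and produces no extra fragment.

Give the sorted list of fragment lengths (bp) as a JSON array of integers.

[3,8,11,28]

Site scan:
  ZebII GCATG/2: at [1, 12] ⇒ [3, 14]
  SqiIV CGGACG/0: at [42] ⇒ [42]
  WciIV (TCGC, off=2): no sites

All cut coordinates (distinct, sorted): [3, 14, 42]

Fragments:
  [0,3): 3 bp
  [3,14): 11 bp
  [14,42): 28 bp
  [42,50): 8 bp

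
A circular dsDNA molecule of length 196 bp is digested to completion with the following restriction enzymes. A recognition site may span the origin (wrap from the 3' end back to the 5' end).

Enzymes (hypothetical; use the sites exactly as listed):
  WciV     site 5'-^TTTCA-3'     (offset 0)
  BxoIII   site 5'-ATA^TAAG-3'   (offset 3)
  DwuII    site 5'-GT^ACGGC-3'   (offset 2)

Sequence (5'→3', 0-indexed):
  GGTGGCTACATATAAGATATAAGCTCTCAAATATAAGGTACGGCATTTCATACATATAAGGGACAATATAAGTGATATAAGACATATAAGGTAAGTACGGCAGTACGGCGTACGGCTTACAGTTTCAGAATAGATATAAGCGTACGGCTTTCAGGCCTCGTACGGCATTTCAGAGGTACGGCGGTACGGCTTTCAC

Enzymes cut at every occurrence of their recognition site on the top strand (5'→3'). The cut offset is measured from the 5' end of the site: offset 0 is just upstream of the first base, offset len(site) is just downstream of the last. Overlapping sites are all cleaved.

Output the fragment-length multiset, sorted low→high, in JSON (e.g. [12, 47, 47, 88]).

[5,5,6,6,6,7,7,7,8,8,9,9,10,10,11,11,12,13,14,14,18]

Per-enzyme occurrences:
  WciV TTTCA/0: at [45, 122, 148, 167, 190] ⇒ [45, 122, 148, 167, 190]
  BxoIII ATATAAG/3: at [9, 16, 30, 53, 65, 74, 83, 133] ⇒ [12, 19, 33, 56, 68, 77, 86, 136]
  DwuII GTACGGC/2: at [37, 94, 102, 109, 141, 159, 175, 183] ⇒ [39, 96, 104, 111, 143, 161, 177, 185]

Pooled cuts: [12, 19, 33, 39, 45, 56, 68, 77, 86, 96, 104, 111, 122, 136, 143, 148, 161, 167, 177, 185, 190]

Fragment lengths:
  12→19: 7 bp
  19→33: 14 bp
  33→39: 6 bp
  39→45: 6 bp
  45→56: 11 bp
  56→68: 12 bp
  68→77: 9 bp
  77→86: 9 bp
  86→96: 10 bp
  96→104: 8 bp
  104→111: 7 bp
  111→122: 11 bp
  122→136: 14 bp
  136→143: 7 bp
  143→148: 5 bp
  148→161: 13 bp
  161→167: 6 bp
  167→177: 10 bp
  177→185: 8 bp
  185→190: 5 bp
  190→12 (wrap): 196-190+12 = 18 bp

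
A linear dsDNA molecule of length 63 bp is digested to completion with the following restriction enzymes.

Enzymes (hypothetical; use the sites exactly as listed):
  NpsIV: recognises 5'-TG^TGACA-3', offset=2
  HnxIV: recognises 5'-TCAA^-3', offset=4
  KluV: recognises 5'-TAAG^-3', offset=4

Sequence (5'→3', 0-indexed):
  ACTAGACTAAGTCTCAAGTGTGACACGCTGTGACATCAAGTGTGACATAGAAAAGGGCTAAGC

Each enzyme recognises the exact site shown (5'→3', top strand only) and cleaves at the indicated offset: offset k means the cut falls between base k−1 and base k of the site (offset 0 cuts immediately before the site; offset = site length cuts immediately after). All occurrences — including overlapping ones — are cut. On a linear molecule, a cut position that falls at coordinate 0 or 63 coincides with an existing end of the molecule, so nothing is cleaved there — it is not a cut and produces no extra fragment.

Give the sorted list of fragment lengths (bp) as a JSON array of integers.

[1,3,3,6,9,10,11,20]

Scan for sites:
  NpsIV TGTGACA/2: at [18, 28, 40] ⇒ [20, 30, 42]
  HnxIV TCAA/4: at [13, 35] ⇒ [17, 39]
  KluV TAAG/4: at [7, 58] ⇒ [11, 62]

All cut coordinates (distinct, sorted): [11, 17, 20, 30, 39, 42, 62]

Fragment lengths:
  [0,11): 11 bp
  [11,17): 6 bp
  [17,20): 3 bp
  [20,30): 10 bp
  [30,39): 9 bp
  [39,42): 3 bp
  [42,62): 20 bp
  [62,63): 1 bp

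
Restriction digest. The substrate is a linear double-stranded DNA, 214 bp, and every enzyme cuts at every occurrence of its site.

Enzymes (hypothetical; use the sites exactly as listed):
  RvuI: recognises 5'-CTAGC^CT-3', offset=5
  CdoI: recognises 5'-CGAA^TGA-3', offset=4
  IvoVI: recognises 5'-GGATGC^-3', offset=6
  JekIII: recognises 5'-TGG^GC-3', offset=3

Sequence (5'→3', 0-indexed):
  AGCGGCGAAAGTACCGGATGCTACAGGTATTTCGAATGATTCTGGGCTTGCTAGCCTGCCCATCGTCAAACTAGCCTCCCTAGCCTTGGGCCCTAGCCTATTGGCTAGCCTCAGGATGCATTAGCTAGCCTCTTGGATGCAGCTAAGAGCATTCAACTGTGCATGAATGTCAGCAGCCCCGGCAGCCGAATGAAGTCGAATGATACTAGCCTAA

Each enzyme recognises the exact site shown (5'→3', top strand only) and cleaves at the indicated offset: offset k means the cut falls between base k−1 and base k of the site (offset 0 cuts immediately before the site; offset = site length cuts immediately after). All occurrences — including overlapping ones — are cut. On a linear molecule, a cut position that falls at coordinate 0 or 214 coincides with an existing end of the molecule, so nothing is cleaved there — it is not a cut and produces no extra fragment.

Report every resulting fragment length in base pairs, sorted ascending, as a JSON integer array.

[4,5,8,9,9,10,10,10,10,10,11,12,15,20,21,50]

Site scan:
  RvuI (CTAGCCT, off=5): starts [50, 70, 79, 92, 104, 124, 205] → cuts [55, 75, 84, 97, 109, 129, 210]
  CdoI (CGAATGA, off=4): starts [32, 186, 196] → cuts [36, 190, 200]
  IvoVI (GGATGC, off=6): starts [15, 113, 134] → cuts [21, 119, 140]
  JekIII (TGGGC, off=3): starts [42, 86] → cuts [45, 89]

All cut coordinates (distinct, sorted): [21, 36, 45, 55, 75, 84, 89, 97, 109, 119, 129, 140, 190, 200, 210]

Fragment lengths:
  [0,21): 21 bp
  [21,36): 15 bp
  [36,45): 9 bp
  [45,55): 10 bp
  [55,75): 20 bp
  [75,84): 9 bp
  [84,89): 5 bp
  [89,97): 8 bp
  [97,109): 12 bp
  [109,119): 10 bp
  [119,129): 10 bp
  [129,140): 11 bp
  [140,190): 50 bp
  [190,200): 10 bp
  [200,210): 10 bp
  [210,214): 4 bp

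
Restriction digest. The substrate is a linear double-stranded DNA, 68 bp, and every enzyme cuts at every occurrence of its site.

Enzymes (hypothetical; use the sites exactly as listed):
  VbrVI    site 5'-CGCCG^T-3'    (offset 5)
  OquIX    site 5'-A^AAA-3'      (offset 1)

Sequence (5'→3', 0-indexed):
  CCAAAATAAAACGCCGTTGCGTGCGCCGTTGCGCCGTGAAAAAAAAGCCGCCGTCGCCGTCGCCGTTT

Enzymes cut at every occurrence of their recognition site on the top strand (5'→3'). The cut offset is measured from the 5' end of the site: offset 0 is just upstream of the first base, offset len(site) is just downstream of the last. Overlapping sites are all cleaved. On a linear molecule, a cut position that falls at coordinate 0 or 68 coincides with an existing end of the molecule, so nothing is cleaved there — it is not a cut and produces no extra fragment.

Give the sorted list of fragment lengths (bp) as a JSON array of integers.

[1,1,1,1,3,3,3,5,6,6,8,8,10,12]

Per-enzyme occurrences:
  VbrVI (CGCCGT, off=5): starts [11, 23, 31, 48, 54, 60] → cuts [16, 28, 36, 53, 59, 65]
  OquIX (AAAA, off=1): starts [2, 7, 38, 39, 40, 41, 42] → cuts [3, 8, 39, 40, 41, 42, 43]

Pooled cuts: [3, 8, 16, 28, 36, 39, 40, 41, 42, 43, 53, 59, 65]

Fragments:
  [0,3): 3 bp
  [3,8): 5 bp
  [8,16): 8 bp
  [16,28): 12 bp
  [28,36): 8 bp
  [36,39): 3 bp
  [39,40): 1 bp
  [40,41): 1 bp
  [41,42): 1 bp
  [42,43): 1 bp
  [43,53): 10 bp
  [53,59): 6 bp
  [59,65): 6 bp
  [65,68): 3 bp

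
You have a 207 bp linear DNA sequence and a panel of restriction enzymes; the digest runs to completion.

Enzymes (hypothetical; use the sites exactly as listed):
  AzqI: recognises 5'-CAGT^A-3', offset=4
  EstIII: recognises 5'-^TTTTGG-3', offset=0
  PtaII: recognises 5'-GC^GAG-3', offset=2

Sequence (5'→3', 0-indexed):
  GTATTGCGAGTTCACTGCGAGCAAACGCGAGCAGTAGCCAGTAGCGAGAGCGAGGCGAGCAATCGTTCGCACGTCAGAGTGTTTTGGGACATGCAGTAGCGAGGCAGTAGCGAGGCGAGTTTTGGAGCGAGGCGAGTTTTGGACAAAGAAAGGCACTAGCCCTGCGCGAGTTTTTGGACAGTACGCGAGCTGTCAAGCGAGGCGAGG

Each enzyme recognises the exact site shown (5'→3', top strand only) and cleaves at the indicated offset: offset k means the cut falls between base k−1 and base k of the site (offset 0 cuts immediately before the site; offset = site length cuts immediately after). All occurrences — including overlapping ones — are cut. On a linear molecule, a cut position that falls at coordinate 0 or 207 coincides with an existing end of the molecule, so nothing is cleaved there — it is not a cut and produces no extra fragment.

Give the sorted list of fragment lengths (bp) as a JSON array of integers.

Per-enzyme occurrences:
  AzqI CAGTA/4: at [31, 38, 93, 104, 178] ⇒ [35, 42, 97, 108, 182]
  EstIII TTTTGG/0: at [81, 119, 136, 171] ⇒ [81, 119, 136, 171]
  PtaII GCGAG/2: at [5, 16, 26, 43, 49, 54, 98, 109, 114, 126, 131, 165, 184, 196, 201] ⇒ [7, 18, 28, 45, 51, 56, 100, 111, 116, 128, 133, 167, 186, 198, 203]

Pooled cuts: [7, 18, 28, 35, 42, 45, 51, 56, 81, 97, 100, 108, 111, 116, 119, 128, 133, 136, 167, 171, 182, 186, 198, 203]

Fragment lengths:
  [0,7): 7 bp
  [7,18): 11 bp
  [18,28): 10 bp
  [28,35): 7 bp
  [35,42): 7 bp
  [42,45): 3 bp
  [45,51): 6 bp
  [51,56): 5 bp
  [56,81): 25 bp
  [81,97): 16 bp
  [97,100): 3 bp
  [100,108): 8 bp
  [108,111): 3 bp
  [111,116): 5 bp
  [116,119): 3 bp
  [119,128): 9 bp
  [128,133): 5 bp
  [133,136): 3 bp
  [136,167): 31 bp
  [167,171): 4 bp
  [171,182): 11 bp
  [182,186): 4 bp
  [186,198): 12 bp
  [198,203): 5 bp
  [203,207): 4 bp

[3,3,3,3,3,4,4,4,5,5,5,5,6,7,7,7,8,9,10,11,11,12,16,25,31]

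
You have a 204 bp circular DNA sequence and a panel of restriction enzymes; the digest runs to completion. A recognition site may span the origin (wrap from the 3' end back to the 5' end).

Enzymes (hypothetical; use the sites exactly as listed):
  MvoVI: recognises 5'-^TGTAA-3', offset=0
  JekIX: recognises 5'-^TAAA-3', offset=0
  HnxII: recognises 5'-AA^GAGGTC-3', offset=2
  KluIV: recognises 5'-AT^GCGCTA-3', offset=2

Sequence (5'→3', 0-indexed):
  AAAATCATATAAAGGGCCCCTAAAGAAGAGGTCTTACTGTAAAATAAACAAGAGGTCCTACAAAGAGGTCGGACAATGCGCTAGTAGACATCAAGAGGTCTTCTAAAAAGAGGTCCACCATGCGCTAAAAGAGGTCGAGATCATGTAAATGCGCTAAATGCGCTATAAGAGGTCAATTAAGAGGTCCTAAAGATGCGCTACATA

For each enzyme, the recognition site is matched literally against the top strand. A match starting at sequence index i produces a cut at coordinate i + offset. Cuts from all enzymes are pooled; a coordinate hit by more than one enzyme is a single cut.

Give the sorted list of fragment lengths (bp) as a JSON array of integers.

Per-enzyme occurrences:
  MvoVI TGTAA/0: at [37, 143] ⇒ [37, 143]
  JekIX TAAA/0: at [9, 20, 39, 44, 103, 125, 145, 154, 187, 202] ⇒ [9, 20, 39, 44, 103, 125, 145, 154, 187, 202]
  HnxII AAGAGGTC/2: at [25, 49, 62, 92, 107, 128, 166, 178] ⇒ [27, 51, 64, 94, 109, 130, 168, 180]
  KluIV ATGCGCTA/2: at [75, 119, 148, 157, 192] ⇒ [77, 121, 150, 159, 194]

Pooled cuts: [9, 20, 27, 37, 39, 44, 51, 64, 77, 94, 103, 109, 121, 125, 130, 143, 145, 150, 154, 159, 168, 180, 187, 194, 202]

Fragment lengths:
  9→20: 11 bp
  20→27: 7 bp
  27→37: 10 bp
  37→39: 2 bp
  39→44: 5 bp
  44→51: 7 bp
  51→64: 13 bp
  64→77: 13 bp
  77→94: 17 bp
  94→103: 9 bp
  103→109: 6 bp
  109→121: 12 bp
  121→125: 4 bp
  125→130: 5 bp
  130→143: 13 bp
  143→145: 2 bp
  145→150: 5 bp
  150→154: 4 bp
  154→159: 5 bp
  159→168: 9 bp
  168→180: 12 bp
  180→187: 7 bp
  187→194: 7 bp
  194→202: 8 bp
  202→9 (wrap): 204-202+9 = 11 bp

[2,2,4,4,5,5,5,5,6,7,7,7,7,8,9,9,10,11,11,12,12,13,13,13,17]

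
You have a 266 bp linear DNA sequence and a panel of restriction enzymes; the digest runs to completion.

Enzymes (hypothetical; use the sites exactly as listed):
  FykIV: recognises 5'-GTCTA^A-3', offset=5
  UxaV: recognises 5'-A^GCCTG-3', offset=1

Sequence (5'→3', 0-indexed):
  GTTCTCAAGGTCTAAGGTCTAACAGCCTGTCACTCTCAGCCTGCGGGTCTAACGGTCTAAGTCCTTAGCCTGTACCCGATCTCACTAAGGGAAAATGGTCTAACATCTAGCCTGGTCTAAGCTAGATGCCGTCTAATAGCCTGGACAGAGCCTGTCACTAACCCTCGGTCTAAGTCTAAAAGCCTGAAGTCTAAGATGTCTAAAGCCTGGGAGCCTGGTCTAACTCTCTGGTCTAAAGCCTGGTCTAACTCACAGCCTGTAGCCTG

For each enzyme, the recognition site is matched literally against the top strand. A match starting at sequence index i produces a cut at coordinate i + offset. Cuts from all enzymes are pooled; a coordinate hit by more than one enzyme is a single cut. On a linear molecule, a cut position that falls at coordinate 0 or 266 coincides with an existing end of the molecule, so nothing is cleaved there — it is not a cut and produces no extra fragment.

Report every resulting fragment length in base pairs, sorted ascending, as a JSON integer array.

[2,2,3,3,3,5,6,7,7,7,7,8,8,8,9,10,10,10,11,12,13,13,14,14,16,23,35]

Scan for sites:
  FykIV (GTCTAA, off=5): starts [9, 16, 46, 54, 97, 114, 130, 167, 173, 188, 197, 217, 230, 242] → cuts [14, 21, 51, 59, 102, 119, 135, 172, 178, 193, 202, 222, 235, 247]
  UxaV (AGCCTG, off=1): starts [23, 37, 66, 108, 137, 148, 180, 203, 211, 236, 253, 260] → cuts [24, 38, 67, 109, 138, 149, 181, 204, 212, 237, 254, 261]

All cut coordinates (distinct, sorted): [14, 21, 24, 38, 51, 59, 67, 102, 109, 119, 135, 138, 149, 172, 178, 181, 193, 202, 204, 212, 222, 235, 237, 247, 254, 261]

Fragment lengths:
  [0,14): 14 bp
  [14,21): 7 bp
  [21,24): 3 bp
  [24,38): 14 bp
  [38,51): 13 bp
  [51,59): 8 bp
  [59,67): 8 bp
  [67,102): 35 bp
  [102,109): 7 bp
  [109,119): 10 bp
  [119,135): 16 bp
  [135,138): 3 bp
  [138,149): 11 bp
  [149,172): 23 bp
  [172,178): 6 bp
  [178,181): 3 bp
  [181,193): 12 bp
  [193,202): 9 bp
  [202,204): 2 bp
  [204,212): 8 bp
  [212,222): 10 bp
  [222,235): 13 bp
  [235,237): 2 bp
  [237,247): 10 bp
  [247,254): 7 bp
  [254,261): 7 bp
  [261,266): 5 bp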